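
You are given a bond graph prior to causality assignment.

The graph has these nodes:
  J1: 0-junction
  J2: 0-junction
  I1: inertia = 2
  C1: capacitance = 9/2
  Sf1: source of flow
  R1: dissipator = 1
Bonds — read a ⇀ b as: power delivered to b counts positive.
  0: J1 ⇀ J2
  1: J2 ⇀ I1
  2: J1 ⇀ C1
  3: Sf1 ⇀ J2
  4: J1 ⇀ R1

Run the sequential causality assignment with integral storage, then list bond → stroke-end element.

#0 |J2
#1 |I1
#2 |J1
#3 |Sf1
#4 |R1

β3 stroke→Sf1  (Sf1 (Sf) sets flow on bond)
β1 stroke→I1  (I1 outputs flow p/I1)
β0 stroke→J2  (J2: last free bond brings effort in)
β2 stroke→J1  (C1 outputs effort q/C1)
β4 stroke→R1  (common-e at J1 fixed by 2)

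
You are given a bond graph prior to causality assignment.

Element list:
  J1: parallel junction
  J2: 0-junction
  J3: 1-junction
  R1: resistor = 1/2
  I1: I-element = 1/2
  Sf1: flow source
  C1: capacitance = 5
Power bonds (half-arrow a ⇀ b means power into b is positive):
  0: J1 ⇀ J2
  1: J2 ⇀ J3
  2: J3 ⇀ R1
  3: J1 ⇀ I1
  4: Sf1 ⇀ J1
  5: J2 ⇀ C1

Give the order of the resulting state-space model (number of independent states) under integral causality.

2  (C1, I1 all integral)

b4 |Sf1  (Sf1: flow source, stroke at near end)
b3 |I1  (I1: I, integral causality)
b0 |J1  (only one effort-in slot at J1)
b5 |J2  (C1 integral (e out))
b1 |J3  (J2 effort already set via bond 5)
b2 |R1  (closing 1-jn rule on J3)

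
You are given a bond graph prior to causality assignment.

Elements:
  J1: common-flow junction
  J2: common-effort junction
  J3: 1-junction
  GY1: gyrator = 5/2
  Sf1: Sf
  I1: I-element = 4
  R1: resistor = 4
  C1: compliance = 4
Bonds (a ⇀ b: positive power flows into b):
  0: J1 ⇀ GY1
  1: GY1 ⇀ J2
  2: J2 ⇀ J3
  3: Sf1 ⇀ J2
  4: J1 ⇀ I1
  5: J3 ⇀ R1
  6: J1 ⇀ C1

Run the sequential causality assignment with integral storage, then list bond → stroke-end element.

bond 3 →Sf1  (Sf1 fixes flow; stroke at Sf1)
bond 4 →I1  (I1: I, integral causality)
bond 0 →J1  (J1 flow already set via bond 4)
bond 6 →J1  (J1 flow already set via bond 4)
bond 1 →J2  (GY GY1: same side as bond 0)
bond 2 →J3  (J2 effort already set via bond 1)
bond 5 →R1  (J3: last free bond brings flow in)

β0 |J1
β1 |J2
β2 |J3
β3 |Sf1
β4 |I1
β5 |R1
β6 |J1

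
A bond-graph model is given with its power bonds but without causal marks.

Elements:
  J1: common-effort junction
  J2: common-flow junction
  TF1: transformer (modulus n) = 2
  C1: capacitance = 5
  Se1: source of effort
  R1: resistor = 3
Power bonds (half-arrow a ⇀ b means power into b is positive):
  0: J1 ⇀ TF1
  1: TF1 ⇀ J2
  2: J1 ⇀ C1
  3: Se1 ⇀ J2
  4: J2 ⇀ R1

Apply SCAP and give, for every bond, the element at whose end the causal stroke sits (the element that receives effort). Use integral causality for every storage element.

β0 |TF1
β1 |J2
β2 |J1
β3 |J2
β4 |R1

#3 |J2  (Se1: effort source, stroke at far end)
#2 |J1  (C1: C, integral causality)
#0 |TF1  (J1 effort already set via bond 2)
#1 |J2  (TF TF1: opposite of bond 0)
#4 |R1  (closing 1-jn rule on J2)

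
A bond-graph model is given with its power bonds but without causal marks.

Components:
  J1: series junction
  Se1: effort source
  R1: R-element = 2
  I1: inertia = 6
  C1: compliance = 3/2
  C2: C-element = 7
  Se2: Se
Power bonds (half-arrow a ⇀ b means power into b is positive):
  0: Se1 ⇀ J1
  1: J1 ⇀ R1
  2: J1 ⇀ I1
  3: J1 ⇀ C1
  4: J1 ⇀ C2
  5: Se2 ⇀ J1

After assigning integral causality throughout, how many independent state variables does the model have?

bond 0 →J1  (source Se1 imposes e)
bond 5 →J1  (source Se2 imposes e)
bond 2 →I1  (I1 integral (f out))
bond 1 →J1  (common-f at J1 fixed by 2)
bond 3 →J1  (common-f at J1 fixed by 2)
bond 4 →J1  (1-jn J1 has f-setter on 2)

3  (C1, C2, I1 all integral)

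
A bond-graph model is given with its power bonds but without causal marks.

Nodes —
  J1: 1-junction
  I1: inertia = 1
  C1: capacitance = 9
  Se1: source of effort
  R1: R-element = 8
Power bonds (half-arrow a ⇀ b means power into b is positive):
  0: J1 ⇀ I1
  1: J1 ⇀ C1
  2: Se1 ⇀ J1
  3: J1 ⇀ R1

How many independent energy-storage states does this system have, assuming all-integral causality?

β2 stroke→J1  (Se1: effort source, stroke at far end)
β0 stroke→I1  (I1 outputs flow p/I1)
β1 stroke→J1  (J1 flow already set via bond 0)
β3 stroke→J1  (1-jn J1 has f-setter on 0)

2  (C1, I1 all integral)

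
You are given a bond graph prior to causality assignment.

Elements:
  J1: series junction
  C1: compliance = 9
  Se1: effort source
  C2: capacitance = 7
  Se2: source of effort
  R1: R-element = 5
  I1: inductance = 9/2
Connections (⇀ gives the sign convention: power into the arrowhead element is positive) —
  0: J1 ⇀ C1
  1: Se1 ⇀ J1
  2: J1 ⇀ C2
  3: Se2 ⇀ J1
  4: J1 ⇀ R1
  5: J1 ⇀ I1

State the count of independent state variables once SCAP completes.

b1 stroke at J1  (source Se1 imposes e)
b3 stroke at J1  (Se2 fixes effort; stroke away)
b0 stroke at J1  (C1 outputs effort q/C1)
b2 stroke at J1  (C2: C, integral causality)
b5 stroke at I1  (prefer integral on I1)
b4 stroke at J1  (J1: bond 5 brought flow, rest push out)

3  (C1, C2, I1 all integral)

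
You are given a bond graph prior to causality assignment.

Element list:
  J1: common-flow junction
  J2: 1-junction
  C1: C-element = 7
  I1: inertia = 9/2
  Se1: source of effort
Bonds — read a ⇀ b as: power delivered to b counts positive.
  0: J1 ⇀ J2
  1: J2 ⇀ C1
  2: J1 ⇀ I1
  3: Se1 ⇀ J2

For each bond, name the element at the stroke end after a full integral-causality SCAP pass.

b0 |J1
b1 |J2
b2 |I1
b3 |J2

β3 stroke→J2  (Se1 fixes effort; stroke away)
β1 stroke→J2  (prefer integral on C1)
β0 stroke→J1  (J2: last free bond brings flow in)
β2 stroke→I1  (closing 1-jn rule on J1)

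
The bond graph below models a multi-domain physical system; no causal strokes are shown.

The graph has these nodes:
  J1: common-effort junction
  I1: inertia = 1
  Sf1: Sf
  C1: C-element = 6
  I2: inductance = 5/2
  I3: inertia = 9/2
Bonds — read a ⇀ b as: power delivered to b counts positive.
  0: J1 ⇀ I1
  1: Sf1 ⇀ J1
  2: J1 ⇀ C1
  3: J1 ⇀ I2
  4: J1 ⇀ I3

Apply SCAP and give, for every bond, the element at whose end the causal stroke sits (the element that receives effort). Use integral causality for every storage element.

bond 1 stroke→Sf1  (source Sf1 imposes f)
bond 0 stroke→I1  (I1 integral (f out))
bond 2 stroke→J1  (C1 outputs effort q/C1)
bond 3 stroke→I2  (J1: bond 2 brought effort, rest push out)
bond 4 stroke→I3  (common-e at J1 fixed by 2)

bond 0 stroke at I1
bond 1 stroke at Sf1
bond 2 stroke at J1
bond 3 stroke at I2
bond 4 stroke at I3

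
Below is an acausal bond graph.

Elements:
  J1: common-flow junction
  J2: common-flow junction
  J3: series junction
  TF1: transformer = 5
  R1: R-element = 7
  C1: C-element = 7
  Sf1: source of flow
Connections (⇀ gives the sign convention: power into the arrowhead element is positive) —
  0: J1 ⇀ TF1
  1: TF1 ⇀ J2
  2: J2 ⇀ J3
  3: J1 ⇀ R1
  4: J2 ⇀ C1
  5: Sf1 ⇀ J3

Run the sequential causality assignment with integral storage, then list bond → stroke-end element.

β0 |TF1
β1 |J2
β2 |J3
β3 |J1
β4 |J2
β5 |Sf1

bond 5 stroke at Sf1  (source Sf1 imposes f)
bond 2 stroke at J3  (J3: bond 5 brought flow, rest push out)
bond 1 stroke at J2  (J2 flow already set via bond 2)
bond 4 stroke at J2  (J2 flow already set via bond 2)
bond 0 stroke at TF1  (TF1: transformer flips bond 1)
bond 3 stroke at J1  (J1: bond 0 brought flow, rest push out)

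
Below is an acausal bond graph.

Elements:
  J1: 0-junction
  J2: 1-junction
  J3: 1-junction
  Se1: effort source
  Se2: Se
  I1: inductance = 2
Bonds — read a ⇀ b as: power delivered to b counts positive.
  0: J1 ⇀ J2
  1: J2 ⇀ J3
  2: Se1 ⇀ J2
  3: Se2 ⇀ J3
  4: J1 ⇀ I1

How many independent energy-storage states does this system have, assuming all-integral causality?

bond 2 stroke→J2  (Se1 (Se) sets effort on bond)
bond 3 stroke→J3  (source Se2 imposes e)
bond 1 stroke→J2  (J3 needs exactly one f-in)
bond 0 stroke→J1  (J2: last free bond brings flow in)
bond 4 stroke→I1  (J1: bond 0 brought effort, rest push out)

1  (I1 all integral)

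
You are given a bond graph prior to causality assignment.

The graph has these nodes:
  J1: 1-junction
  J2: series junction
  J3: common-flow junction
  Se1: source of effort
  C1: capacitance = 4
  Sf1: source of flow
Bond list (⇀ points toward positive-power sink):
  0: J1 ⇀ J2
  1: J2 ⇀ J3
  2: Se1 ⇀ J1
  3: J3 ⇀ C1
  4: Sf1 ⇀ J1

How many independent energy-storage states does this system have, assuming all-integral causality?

1  (C1 all integral)

bond 2 stroke at J1  (Se1 (Se) sets effort on bond)
bond 4 stroke at Sf1  (Sf1 fixes flow; stroke at Sf1)
bond 0 stroke at J1  (J1 flow already set via bond 4)
bond 1 stroke at J2  (common-f at J2 fixed by 0)
bond 3 stroke at J3  (J3 flow already set via bond 1)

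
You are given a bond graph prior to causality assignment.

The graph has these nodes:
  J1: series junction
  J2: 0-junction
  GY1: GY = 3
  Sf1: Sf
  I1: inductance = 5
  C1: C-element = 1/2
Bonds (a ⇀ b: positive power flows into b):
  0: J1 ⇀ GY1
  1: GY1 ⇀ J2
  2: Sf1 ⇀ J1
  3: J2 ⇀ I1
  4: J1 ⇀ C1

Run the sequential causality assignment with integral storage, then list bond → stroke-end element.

#2 →Sf1  (Sf1 (Sf) sets flow on bond)
#0 →J1  (J1 flow already set via bond 2)
#4 →J1  (J1 flow already set via bond 2)
#1 →J2  (GY1: gyrator matches bond 0)
#3 →I1  (J2: bond 1 brought effort, rest push out)

bond 0 →J1
bond 1 →J2
bond 2 →Sf1
bond 3 →I1
bond 4 →J1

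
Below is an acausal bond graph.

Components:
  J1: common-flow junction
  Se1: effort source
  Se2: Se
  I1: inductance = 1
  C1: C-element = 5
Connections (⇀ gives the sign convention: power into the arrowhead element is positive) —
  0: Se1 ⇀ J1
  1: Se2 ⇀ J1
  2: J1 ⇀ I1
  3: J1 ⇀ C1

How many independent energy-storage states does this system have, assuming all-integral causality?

b0 stroke→J1  (source Se1 imposes e)
b1 stroke→J1  (source Se2 imposes e)
b2 stroke→I1  (I1: I, integral causality)
b3 stroke→J1  (J1 flow already set via bond 2)

2  (C1, I1 all integral)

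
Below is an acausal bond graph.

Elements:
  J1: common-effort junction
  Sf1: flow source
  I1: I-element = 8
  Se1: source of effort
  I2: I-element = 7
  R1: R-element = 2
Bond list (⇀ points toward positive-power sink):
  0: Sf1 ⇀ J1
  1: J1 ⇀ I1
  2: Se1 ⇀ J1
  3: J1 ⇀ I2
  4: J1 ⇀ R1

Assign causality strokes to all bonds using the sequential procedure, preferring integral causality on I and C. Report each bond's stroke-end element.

b0 |Sf1
b1 |I1
b2 |J1
b3 |I2
b4 |R1

#0 stroke at Sf1  (source Sf1 imposes f)
#2 stroke at J1  (Se1 (Se) sets effort on bond)
#1 stroke at I1  (common-e at J1 fixed by 2)
#3 stroke at I2  (J1 effort already set via bond 2)
#4 stroke at R1  (J1 effort already set via bond 2)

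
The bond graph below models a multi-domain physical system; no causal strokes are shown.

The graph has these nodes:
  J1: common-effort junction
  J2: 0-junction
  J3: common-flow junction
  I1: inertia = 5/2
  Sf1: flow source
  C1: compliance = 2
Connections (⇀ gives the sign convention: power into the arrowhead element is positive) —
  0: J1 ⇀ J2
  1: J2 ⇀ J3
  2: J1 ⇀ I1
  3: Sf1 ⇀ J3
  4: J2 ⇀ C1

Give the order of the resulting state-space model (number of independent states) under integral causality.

b3 →Sf1  (Sf1 (Sf) sets flow on bond)
b1 →J3  (1-jn J3 has f-setter on 3)
b2 →I1  (I1: I, integral causality)
b0 →J1  (only one effort-in slot at J1)
b4 →J2  (closing 0-jn rule on J2)

2  (C1, I1 all integral)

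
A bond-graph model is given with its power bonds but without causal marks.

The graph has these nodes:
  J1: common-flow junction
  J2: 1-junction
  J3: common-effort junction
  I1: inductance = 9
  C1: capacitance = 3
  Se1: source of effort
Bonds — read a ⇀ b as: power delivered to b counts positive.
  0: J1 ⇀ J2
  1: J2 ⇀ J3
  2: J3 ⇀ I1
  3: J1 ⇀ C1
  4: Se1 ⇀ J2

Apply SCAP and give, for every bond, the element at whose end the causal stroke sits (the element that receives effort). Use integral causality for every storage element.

bond 4 stroke→J2  (Se1 fixes effort; stroke away)
bond 2 stroke→I1  (I1 integral (f out))
bond 1 stroke→J3  (only one effort-in slot at J3)
bond 0 stroke→J2  (1-jn J2 has f-setter on 1)
bond 3 stroke→J1  (J1 flow already set via bond 0)

β0 stroke→J2
β1 stroke→J3
β2 stroke→I1
β3 stroke→J1
β4 stroke→J2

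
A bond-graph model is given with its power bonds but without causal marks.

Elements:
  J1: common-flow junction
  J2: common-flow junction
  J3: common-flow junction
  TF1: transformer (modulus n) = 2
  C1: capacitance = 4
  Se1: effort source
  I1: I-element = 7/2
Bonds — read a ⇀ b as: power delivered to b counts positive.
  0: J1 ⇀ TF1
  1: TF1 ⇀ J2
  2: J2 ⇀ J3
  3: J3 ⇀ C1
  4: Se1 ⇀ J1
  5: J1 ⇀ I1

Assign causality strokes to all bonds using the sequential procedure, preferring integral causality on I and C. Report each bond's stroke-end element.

#4 →J1  (Se1 fixes effort; stroke away)
#3 →J3  (prefer integral on C1)
#2 →J2  (J3 needs exactly one f-in)
#1 →TF1  (closing 1-jn rule on J2)
#0 →J1  (TF1 one-in-one-out from 1)
#5 →I1  (J1 needs exactly one f-in)

#0 →J1
#1 →TF1
#2 →J2
#3 →J3
#4 →J1
#5 →I1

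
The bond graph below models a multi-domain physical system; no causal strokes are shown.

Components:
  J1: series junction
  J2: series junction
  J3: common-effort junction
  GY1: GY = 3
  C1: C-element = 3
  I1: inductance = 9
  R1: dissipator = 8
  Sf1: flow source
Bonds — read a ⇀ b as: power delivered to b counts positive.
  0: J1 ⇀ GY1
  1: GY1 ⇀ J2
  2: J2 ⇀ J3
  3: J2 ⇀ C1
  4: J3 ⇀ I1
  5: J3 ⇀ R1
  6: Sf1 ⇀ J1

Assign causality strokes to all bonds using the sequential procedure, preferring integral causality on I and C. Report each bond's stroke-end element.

#0 →J1
#1 →J2
#2 →J3
#3 →J2
#4 →I1
#5 →R1
#6 →Sf1

b6 →Sf1  (source Sf1 imposes f)
b0 →J1  (J1: bond 6 brought flow, rest push out)
b1 →J2  (through GY1, causality inverts; strokes same side of GY1)
b3 →J2  (prefer integral on C1)
b2 →J3  (only one flow-in slot at J2)
b4 →I1  (J3 effort already set via bond 2)
b5 →R1  (J3: bond 2 brought effort, rest push out)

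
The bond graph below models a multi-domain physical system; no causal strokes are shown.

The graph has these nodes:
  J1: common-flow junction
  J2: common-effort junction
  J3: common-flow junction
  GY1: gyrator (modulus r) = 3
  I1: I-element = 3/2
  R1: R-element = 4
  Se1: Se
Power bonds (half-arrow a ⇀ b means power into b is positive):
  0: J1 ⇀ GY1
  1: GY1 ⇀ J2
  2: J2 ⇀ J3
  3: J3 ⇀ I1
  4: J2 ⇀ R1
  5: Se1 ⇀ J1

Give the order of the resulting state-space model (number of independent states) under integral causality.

1  (I1 all integral)

bond 5 stroke→J1  (Se1 fixes effort; stroke away)
bond 0 stroke→GY1  (only one flow-in slot at J1)
bond 1 stroke→GY1  (GY1 both-in/both-out from 0)
bond 3 stroke→I1  (I1: I, integral causality)
bond 2 stroke→J3  (J3: bond 3 brought flow, rest push out)
bond 4 stroke→J2  (only one effort-in slot at J2)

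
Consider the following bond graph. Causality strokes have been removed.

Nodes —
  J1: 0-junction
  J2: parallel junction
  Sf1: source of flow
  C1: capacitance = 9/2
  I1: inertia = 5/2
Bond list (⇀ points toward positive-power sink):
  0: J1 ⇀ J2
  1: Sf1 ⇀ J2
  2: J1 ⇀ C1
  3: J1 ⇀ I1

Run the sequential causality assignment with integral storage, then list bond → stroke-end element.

b0 stroke→J2
b1 stroke→Sf1
b2 stroke→J1
b3 stroke→I1

#1 |Sf1  (Sf1: flow source, stroke at near end)
#0 |J2  (J2: last free bond brings effort in)
#2 |J1  (C1: C, integral causality)
#3 |I1  (common-e at J1 fixed by 2)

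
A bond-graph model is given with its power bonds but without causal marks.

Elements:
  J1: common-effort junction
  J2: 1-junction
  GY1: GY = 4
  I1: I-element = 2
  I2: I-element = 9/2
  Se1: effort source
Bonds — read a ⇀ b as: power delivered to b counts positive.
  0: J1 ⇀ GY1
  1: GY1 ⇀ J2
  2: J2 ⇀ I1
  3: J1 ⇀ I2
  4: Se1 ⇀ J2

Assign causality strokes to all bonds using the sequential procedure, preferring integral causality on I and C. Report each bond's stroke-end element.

#4 →J2  (Se1 fixes effort; stroke away)
#2 →I1  (I1: I, integral causality)
#1 →J2  (1-jn J2 has f-setter on 2)
#0 →J1  (GY GY1: same side as bond 1)
#3 →I2  (0-jn J1 has e-setter on 0)

#0 stroke→J1
#1 stroke→J2
#2 stroke→I1
#3 stroke→I2
#4 stroke→J2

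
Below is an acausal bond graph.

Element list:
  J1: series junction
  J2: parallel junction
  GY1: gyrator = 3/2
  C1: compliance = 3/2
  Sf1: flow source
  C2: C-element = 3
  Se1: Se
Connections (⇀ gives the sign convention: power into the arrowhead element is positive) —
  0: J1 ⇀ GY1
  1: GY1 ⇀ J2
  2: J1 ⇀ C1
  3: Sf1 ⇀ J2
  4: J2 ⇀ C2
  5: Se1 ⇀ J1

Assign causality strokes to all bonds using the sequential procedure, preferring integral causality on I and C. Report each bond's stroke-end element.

#0 stroke→GY1
#1 stroke→GY1
#2 stroke→J1
#3 stroke→Sf1
#4 stroke→J2
#5 stroke→J1

bond 3 stroke at Sf1  (Sf1: flow source, stroke at near end)
bond 5 stroke at J1  (Se1: effort source, stroke at far end)
bond 2 stroke at J1  (C1 outputs effort q/C1)
bond 0 stroke at GY1  (J1: last free bond brings flow in)
bond 1 stroke at GY1  (GY GY1: same side as bond 0)
bond 4 stroke at J2  (J2 needs exactly one e-in)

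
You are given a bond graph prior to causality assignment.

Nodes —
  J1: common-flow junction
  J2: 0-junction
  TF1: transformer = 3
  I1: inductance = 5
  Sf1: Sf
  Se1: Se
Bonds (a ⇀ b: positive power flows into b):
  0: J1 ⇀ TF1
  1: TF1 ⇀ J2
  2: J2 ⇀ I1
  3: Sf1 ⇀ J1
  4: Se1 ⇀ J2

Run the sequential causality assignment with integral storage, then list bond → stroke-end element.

bond 0 stroke at J1
bond 1 stroke at TF1
bond 2 stroke at I1
bond 3 stroke at Sf1
bond 4 stroke at J2

#3 stroke→Sf1  (Sf1 (Sf) sets flow on bond)
#4 stroke→J2  (source Se1 imposes e)
#0 stroke→J1  (J1: bond 3 brought flow, rest push out)
#1 stroke→TF1  (J2 effort already set via bond 4)
#2 stroke→I1  (0-jn J2 has e-setter on 4)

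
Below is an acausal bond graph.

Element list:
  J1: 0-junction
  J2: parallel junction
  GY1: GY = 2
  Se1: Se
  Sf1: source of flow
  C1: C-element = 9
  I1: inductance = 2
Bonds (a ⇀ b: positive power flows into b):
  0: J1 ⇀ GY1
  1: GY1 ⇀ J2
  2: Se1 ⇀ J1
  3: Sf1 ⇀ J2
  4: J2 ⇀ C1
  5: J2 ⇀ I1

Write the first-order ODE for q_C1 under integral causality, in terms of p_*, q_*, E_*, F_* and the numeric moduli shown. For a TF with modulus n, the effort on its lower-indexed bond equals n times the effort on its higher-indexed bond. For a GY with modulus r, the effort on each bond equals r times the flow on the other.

dq_C1/dt = E_Se1/2 + F_Sf1 - p_I1/2

β2 stroke at J1  (Se1 fixes effort; stroke away)
β3 stroke at Sf1  (Sf1: flow source, stroke at near end)
β0 stroke at GY1  (0-jn J1 has e-setter on 2)
β1 stroke at GY1  (through GY1, causality inverts; strokes same side of GY1)
β4 stroke at J2  (prefer integral on C1)
β5 stroke at I1  (common-e at J2 fixed by 4)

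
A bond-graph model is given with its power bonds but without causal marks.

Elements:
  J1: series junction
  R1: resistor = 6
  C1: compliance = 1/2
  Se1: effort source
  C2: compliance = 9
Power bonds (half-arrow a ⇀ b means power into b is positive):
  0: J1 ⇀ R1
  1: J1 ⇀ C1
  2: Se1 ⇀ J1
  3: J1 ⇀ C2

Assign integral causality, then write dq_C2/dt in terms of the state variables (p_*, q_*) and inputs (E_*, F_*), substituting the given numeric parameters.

dq_C2/dt = E_Se1/6 - q_C1/3 - q_C2/54

β2 stroke at J1  (source Se1 imposes e)
β1 stroke at J1  (prefer integral on C1)
β3 stroke at J1  (C2 integral (e out))
β0 stroke at R1  (J1: last free bond brings flow in)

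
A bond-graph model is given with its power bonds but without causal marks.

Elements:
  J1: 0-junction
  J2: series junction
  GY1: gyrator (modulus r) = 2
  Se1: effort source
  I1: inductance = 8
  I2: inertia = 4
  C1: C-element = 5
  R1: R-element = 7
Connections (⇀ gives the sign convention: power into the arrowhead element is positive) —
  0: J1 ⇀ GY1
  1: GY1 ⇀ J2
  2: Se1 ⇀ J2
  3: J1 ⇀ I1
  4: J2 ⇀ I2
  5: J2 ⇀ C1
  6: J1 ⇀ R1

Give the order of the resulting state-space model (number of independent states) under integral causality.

3  (C1, I1, I2 all integral)

#2 stroke at J2  (source Se1 imposes e)
#3 stroke at I1  (prefer integral on I1)
#4 stroke at I2  (I2 integral (f out))
#1 stroke at J2  (1-jn J2 has f-setter on 4)
#5 stroke at J2  (J2 flow already set via bond 4)
#0 stroke at J1  (through GY1, causality inverts; strokes same side of GY1)
#6 stroke at R1  (J1: bond 0 brought effort, rest push out)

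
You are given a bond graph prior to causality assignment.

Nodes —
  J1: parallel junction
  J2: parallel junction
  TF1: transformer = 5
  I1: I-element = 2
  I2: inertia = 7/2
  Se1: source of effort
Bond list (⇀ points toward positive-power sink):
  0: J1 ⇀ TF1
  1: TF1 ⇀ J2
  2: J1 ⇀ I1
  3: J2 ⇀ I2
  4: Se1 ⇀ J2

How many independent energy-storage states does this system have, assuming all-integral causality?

2  (I1, I2 all integral)

β4 →J2  (Se1 (Se) sets effort on bond)
β1 →TF1  (common-e at J2 fixed by 4)
β3 →I2  (common-e at J2 fixed by 4)
β0 →J1  (through TF1, causality passes straight; one stroke at TF1)
β2 →I1  (0-jn J1 has e-setter on 0)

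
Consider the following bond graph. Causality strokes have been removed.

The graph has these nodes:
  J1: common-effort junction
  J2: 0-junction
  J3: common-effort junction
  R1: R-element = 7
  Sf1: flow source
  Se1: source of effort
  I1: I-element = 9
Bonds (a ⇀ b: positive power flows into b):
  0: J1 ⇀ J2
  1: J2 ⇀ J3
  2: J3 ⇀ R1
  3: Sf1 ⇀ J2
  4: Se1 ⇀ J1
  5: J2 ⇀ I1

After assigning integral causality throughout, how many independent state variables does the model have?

b3 stroke at Sf1  (Sf1 (Sf) sets flow on bond)
b4 stroke at J1  (Se1 fixes effort; stroke away)
b0 stroke at J2  (common-e at J1 fixed by 4)
b1 stroke at J3  (common-e at J2 fixed by 0)
b5 stroke at I1  (J2: bond 0 brought effort, rest push out)
b2 stroke at R1  (common-e at J3 fixed by 1)

1  (I1 all integral)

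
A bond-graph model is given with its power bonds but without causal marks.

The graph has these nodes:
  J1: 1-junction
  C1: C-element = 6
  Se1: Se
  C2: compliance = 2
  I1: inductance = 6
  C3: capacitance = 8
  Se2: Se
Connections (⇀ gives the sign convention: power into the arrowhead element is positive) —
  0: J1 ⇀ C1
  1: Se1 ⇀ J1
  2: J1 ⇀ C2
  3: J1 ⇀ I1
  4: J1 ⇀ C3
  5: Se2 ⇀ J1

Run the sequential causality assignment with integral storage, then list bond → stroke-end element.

β1 |J1  (Se1 fixes effort; stroke away)
β5 |J1  (Se2 fixes effort; stroke away)
β0 |J1  (C1 outputs effort q/C1)
β2 |J1  (C2 integral (e out))
β3 |I1  (I1: I, integral causality)
β4 |J1  (1-jn J1 has f-setter on 3)

bond 0 →J1
bond 1 →J1
bond 2 →J1
bond 3 →I1
bond 4 →J1
bond 5 →J1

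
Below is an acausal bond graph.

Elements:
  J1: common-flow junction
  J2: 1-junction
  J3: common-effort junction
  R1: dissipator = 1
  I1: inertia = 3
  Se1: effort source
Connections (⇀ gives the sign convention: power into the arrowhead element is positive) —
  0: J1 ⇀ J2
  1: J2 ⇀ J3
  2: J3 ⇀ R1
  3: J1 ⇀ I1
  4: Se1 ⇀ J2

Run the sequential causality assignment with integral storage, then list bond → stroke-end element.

bond 4 stroke→J2  (source Se1 imposes e)
bond 3 stroke→I1  (I1 integral (f out))
bond 0 stroke→J1  (1-jn J1 has f-setter on 3)
bond 1 stroke→J2  (J2 flow already set via bond 0)
bond 2 stroke→J3  (closing 0-jn rule on J3)

bond 0 →J1
bond 1 →J2
bond 2 →J3
bond 3 →I1
bond 4 →J2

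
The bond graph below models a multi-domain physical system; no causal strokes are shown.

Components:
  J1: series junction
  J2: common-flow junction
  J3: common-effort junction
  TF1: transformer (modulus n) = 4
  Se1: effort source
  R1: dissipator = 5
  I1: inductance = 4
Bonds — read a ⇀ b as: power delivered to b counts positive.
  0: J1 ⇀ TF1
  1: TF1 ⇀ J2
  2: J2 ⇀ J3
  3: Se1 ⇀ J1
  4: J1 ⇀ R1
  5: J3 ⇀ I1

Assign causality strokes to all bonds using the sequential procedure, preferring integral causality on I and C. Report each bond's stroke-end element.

#3 |J1  (source Se1 imposes e)
#5 |I1  (I1: I, integral causality)
#2 |J3  (J3: last free bond brings effort in)
#1 |J2  (J2 flow already set via bond 2)
#0 |TF1  (through TF1, causality passes straight; one stroke at TF1)
#4 |J1  (J1: bond 0 brought flow, rest push out)

b0 →TF1
b1 →J2
b2 →J3
b3 →J1
b4 →J1
b5 →I1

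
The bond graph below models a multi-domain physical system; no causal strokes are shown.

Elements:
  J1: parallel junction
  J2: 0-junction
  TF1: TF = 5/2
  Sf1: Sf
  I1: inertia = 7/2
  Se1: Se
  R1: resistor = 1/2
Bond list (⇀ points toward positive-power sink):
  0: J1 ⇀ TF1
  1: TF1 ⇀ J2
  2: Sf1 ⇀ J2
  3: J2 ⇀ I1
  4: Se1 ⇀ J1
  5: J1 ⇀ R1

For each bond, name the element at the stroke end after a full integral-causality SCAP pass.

β2 stroke at Sf1  (source Sf1 imposes f)
β4 stroke at J1  (Se1 fixes effort; stroke away)
β0 stroke at TF1  (J1 effort already set via bond 4)
β5 stroke at R1  (J1: bond 4 brought effort, rest push out)
β1 stroke at J2  (TF TF1: opposite of bond 0)
β3 stroke at I1  (common-e at J2 fixed by 1)

b0 →TF1
b1 →J2
b2 →Sf1
b3 →I1
b4 →J1
b5 →R1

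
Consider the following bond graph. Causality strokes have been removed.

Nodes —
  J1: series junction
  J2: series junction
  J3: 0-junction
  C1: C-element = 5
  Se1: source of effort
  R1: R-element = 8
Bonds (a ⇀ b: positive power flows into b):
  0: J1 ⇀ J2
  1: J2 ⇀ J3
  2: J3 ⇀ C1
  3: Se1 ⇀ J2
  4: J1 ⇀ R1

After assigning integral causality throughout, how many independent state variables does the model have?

1  (C1 all integral)

bond 3 →J2  (Se1 fixes effort; stroke away)
bond 2 →J3  (C1 integral (e out))
bond 1 →J2  (J3: bond 2 brought effort, rest push out)
bond 0 →J1  (closing 1-jn rule on J2)
bond 4 →R1  (only one flow-in slot at J1)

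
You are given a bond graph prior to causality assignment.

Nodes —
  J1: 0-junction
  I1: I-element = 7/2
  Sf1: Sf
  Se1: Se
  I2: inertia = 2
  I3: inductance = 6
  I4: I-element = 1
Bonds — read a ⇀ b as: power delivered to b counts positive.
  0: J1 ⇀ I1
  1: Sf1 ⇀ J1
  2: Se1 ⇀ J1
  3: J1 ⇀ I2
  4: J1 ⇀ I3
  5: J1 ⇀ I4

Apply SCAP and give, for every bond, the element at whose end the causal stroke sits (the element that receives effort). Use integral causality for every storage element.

bond 0 stroke at I1
bond 1 stroke at Sf1
bond 2 stroke at J1
bond 3 stroke at I2
bond 4 stroke at I3
bond 5 stroke at I4

#1 stroke at Sf1  (Sf1: flow source, stroke at near end)
#2 stroke at J1  (Se1 (Se) sets effort on bond)
#0 stroke at I1  (0-jn J1 has e-setter on 2)
#3 stroke at I2  (J1 effort already set via bond 2)
#4 stroke at I3  (J1 effort already set via bond 2)
#5 stroke at I4  (J1 effort already set via bond 2)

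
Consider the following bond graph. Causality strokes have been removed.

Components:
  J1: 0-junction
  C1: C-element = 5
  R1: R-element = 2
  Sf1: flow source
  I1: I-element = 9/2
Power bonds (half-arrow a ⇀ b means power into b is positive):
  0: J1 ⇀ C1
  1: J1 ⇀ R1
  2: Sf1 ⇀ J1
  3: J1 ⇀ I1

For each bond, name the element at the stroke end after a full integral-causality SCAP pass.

β0 |J1
β1 |R1
β2 |Sf1
β3 |I1

bond 2 stroke at Sf1  (Sf1: flow source, stroke at near end)
bond 0 stroke at J1  (C1: C, integral causality)
bond 1 stroke at R1  (0-jn J1 has e-setter on 0)
bond 3 stroke at I1  (0-jn J1 has e-setter on 0)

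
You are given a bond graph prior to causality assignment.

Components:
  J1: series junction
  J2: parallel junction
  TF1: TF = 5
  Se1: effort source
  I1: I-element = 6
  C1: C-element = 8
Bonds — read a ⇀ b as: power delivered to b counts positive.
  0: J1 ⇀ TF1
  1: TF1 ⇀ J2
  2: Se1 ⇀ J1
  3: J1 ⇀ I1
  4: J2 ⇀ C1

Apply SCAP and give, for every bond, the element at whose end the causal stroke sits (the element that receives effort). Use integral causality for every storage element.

bond 0 →J1
bond 1 →TF1
bond 2 →J1
bond 3 →I1
bond 4 →J2

bond 2 |J1  (Se1 fixes effort; stroke away)
bond 3 |I1  (I1 integral (f out))
bond 0 |J1  (J1 flow already set via bond 3)
bond 1 |TF1  (TF1 one-in-one-out from 0)
bond 4 |J2  (J2 needs exactly one e-in)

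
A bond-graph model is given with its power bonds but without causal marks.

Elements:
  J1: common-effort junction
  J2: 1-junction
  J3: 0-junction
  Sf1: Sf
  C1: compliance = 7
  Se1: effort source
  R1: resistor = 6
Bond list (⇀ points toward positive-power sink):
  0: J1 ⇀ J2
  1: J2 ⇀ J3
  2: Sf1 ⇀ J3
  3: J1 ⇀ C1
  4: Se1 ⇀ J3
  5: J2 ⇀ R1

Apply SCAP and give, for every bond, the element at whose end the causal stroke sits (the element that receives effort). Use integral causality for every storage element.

#0 stroke at J2
#1 stroke at J2
#2 stroke at Sf1
#3 stroke at J1
#4 stroke at J3
#5 stroke at R1

β2 |Sf1  (source Sf1 imposes f)
β4 |J3  (Se1 fixes effort; stroke away)
β1 |J2  (J3 effort already set via bond 4)
β3 |J1  (C1: C, integral causality)
β0 |J2  (common-e at J1 fixed by 3)
β5 |R1  (only one flow-in slot at J2)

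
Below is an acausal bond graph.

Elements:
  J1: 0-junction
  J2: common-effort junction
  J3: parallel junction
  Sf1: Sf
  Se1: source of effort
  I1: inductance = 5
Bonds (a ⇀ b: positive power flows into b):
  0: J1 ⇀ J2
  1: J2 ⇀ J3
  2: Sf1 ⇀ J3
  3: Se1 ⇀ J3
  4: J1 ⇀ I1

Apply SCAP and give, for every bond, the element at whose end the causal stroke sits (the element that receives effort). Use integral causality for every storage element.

#2 |Sf1  (source Sf1 imposes f)
#3 |J3  (Se1: effort source, stroke at far end)
#1 |J2  (J3 effort already set via bond 3)
#0 |J1  (0-jn J2 has e-setter on 1)
#4 |I1  (common-e at J1 fixed by 0)

b0 |J1
b1 |J2
b2 |Sf1
b3 |J3
b4 |I1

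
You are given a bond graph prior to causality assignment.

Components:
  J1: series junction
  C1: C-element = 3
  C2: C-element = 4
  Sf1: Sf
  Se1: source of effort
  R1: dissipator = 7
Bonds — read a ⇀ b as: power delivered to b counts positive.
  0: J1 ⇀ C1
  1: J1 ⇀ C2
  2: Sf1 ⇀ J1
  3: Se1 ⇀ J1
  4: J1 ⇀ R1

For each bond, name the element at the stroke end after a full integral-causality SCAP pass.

#0 →J1
#1 →J1
#2 →Sf1
#3 →J1
#4 →J1

#2 |Sf1  (Sf1 fixes flow; stroke at Sf1)
#3 |J1  (Se1: effort source, stroke at far end)
#0 |J1  (1-jn J1 has f-setter on 2)
#1 |J1  (J1 flow already set via bond 2)
#4 |J1  (1-jn J1 has f-setter on 2)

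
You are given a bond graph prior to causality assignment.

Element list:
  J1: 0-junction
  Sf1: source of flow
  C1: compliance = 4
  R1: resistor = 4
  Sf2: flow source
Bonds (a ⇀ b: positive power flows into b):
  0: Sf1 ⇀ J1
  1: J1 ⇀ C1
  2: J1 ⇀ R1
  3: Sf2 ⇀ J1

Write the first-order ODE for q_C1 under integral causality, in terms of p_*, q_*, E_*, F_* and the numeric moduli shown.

#0 →Sf1  (Sf1 fixes flow; stroke at Sf1)
#3 →Sf2  (Sf2 (Sf) sets flow on bond)
#1 →J1  (C1: C, integral causality)
#2 →R1  (0-jn J1 has e-setter on 1)

dq_C1/dt = F_Sf1 + F_Sf2 - q_C1/16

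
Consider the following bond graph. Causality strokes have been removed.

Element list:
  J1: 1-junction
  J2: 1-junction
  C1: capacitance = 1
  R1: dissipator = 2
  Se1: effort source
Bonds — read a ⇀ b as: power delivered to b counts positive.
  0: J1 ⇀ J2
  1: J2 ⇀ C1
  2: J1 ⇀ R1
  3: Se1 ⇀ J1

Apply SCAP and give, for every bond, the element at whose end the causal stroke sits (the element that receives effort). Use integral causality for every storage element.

#0 |J1
#1 |J2
#2 |R1
#3 |J1

b3 |J1  (source Se1 imposes e)
b1 |J2  (C1: C, integral causality)
b0 |J1  (only one flow-in slot at J2)
b2 |R1  (J1: last free bond brings flow in)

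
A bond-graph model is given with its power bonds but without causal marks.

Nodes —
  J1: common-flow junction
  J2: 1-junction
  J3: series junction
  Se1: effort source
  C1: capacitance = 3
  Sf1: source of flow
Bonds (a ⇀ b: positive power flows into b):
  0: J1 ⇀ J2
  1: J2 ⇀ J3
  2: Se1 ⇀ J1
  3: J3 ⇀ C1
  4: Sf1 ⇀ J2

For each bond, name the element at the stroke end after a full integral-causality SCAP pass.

#0 stroke at J2
#1 stroke at J2
#2 stroke at J1
#3 stroke at J3
#4 stroke at Sf1

#2 stroke at J1  (source Se1 imposes e)
#4 stroke at Sf1  (Sf1 fixes flow; stroke at Sf1)
#0 stroke at J2  (J1: last free bond brings flow in)
#1 stroke at J2  (1-jn J2 has f-setter on 4)
#3 stroke at J3  (J3 flow already set via bond 1)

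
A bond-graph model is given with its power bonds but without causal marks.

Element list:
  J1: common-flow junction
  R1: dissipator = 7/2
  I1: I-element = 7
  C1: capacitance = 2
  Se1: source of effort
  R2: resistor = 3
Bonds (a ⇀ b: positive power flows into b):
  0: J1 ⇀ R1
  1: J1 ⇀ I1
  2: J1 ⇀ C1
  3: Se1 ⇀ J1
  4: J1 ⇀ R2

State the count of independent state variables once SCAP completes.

β3 |J1  (Se1 (Se) sets effort on bond)
β1 |I1  (prefer integral on I1)
β0 |J1  (J1 flow already set via bond 1)
β2 |J1  (J1: bond 1 brought flow, rest push out)
β4 |J1  (1-jn J1 has f-setter on 1)

2  (C1, I1 all integral)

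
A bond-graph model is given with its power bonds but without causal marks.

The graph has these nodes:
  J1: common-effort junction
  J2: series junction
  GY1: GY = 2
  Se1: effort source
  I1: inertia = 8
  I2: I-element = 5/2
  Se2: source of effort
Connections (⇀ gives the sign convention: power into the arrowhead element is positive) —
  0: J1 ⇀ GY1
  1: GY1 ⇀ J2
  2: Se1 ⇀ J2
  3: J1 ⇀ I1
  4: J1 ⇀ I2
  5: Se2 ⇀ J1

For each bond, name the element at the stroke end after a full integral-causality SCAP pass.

b0 stroke at GY1
b1 stroke at GY1
b2 stroke at J2
b3 stroke at I1
b4 stroke at I2
b5 stroke at J1

bond 2 stroke→J2  (Se1 fixes effort; stroke away)
bond 5 stroke→J1  (Se2 fixes effort; stroke away)
bond 0 stroke→GY1  (common-e at J1 fixed by 5)
bond 3 stroke→I1  (J1 effort already set via bond 5)
bond 4 stroke→I2  (J1 effort already set via bond 5)
bond 1 stroke→GY1  (only one flow-in slot at J2)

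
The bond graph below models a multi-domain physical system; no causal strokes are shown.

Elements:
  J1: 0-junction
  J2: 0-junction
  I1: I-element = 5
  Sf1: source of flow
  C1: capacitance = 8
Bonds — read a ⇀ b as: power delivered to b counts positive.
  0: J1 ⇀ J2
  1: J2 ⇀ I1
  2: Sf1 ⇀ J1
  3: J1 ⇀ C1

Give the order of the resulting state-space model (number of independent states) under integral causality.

2  (C1, I1 all integral)

b2 →Sf1  (Sf1 fixes flow; stroke at Sf1)
b1 →I1  (prefer integral on I1)
b0 →J2  (J2: last free bond brings effort in)
b3 →J1  (J1: last free bond brings effort in)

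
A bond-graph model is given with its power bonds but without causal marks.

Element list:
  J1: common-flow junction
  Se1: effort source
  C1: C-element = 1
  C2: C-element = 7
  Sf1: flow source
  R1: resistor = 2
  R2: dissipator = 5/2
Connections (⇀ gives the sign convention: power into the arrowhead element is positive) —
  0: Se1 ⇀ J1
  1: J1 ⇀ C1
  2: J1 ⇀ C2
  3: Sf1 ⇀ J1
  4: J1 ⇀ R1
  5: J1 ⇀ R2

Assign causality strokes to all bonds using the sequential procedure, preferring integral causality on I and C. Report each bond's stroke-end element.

#0 →J1  (Se1 fixes effort; stroke away)
#3 →Sf1  (Sf1: flow source, stroke at near end)
#1 →J1  (J1 flow already set via bond 3)
#2 →J1  (J1: bond 3 brought flow, rest push out)
#4 →J1  (J1 flow already set via bond 3)
#5 →J1  (common-f at J1 fixed by 3)

bond 0 stroke at J1
bond 1 stroke at J1
bond 2 stroke at J1
bond 3 stroke at Sf1
bond 4 stroke at J1
bond 5 stroke at J1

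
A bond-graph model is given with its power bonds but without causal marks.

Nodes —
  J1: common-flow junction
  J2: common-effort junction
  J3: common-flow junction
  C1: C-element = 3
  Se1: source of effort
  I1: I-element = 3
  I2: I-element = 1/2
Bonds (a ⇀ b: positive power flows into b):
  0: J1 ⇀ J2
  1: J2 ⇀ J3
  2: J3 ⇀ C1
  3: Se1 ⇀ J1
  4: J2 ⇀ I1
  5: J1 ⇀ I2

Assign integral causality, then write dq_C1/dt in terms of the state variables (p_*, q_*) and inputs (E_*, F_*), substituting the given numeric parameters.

dq_C1/dt = -p_I1/3 + 2*p_I2

#3 stroke at J1  (Se1: effort source, stroke at far end)
#2 stroke at J3  (prefer integral on C1)
#1 stroke at J2  (J3 needs exactly one f-in)
#0 stroke at J1  (0-jn J2 has e-setter on 1)
#4 stroke at I1  (common-e at J2 fixed by 1)
#5 stroke at I2  (only one flow-in slot at J1)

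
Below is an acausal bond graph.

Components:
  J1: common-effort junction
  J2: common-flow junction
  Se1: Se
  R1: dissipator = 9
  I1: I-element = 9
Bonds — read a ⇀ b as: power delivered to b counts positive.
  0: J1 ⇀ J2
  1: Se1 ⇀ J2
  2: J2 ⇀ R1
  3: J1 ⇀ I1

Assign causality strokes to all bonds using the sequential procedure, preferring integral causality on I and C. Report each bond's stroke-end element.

#0 |J1
#1 |J2
#2 |J2
#3 |I1

b1 →J2  (source Se1 imposes e)
b3 →I1  (I1 outputs flow p/I1)
b0 →J1  (closing 0-jn rule on J1)
b2 →J2  (1-jn J2 has f-setter on 0)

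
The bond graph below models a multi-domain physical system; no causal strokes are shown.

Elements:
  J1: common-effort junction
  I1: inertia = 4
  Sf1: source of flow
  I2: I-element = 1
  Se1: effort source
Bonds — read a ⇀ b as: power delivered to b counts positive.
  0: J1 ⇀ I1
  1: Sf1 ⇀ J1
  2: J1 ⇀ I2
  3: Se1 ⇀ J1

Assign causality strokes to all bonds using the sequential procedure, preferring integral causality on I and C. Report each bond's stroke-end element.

bond 0 stroke at I1
bond 1 stroke at Sf1
bond 2 stroke at I2
bond 3 stroke at J1

#1 →Sf1  (Sf1: flow source, stroke at near end)
#3 →J1  (source Se1 imposes e)
#0 →I1  (common-e at J1 fixed by 3)
#2 →I2  (0-jn J1 has e-setter on 3)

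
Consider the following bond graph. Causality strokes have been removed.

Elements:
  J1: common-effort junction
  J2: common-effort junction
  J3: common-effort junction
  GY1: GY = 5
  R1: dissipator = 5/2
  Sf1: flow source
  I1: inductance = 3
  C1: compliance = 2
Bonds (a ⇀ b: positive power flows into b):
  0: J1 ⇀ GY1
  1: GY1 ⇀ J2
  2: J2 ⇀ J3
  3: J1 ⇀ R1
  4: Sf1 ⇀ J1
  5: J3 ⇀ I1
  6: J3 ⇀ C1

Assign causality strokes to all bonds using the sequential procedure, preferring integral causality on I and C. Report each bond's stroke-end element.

β4 stroke→Sf1  (Sf1: flow source, stroke at near end)
β5 stroke→I1  (I1 outputs flow p/I1)
β6 stroke→J3  (C1 outputs effort q/C1)
β2 stroke→J2  (common-e at J3 fixed by 6)
β1 stroke→GY1  (J2: bond 2 brought effort, rest push out)
β0 stroke→GY1  (GY GY1: same side as bond 1)
β3 stroke→J1  (J1: last free bond brings effort in)

bond 0 |GY1
bond 1 |GY1
bond 2 |J2
bond 3 |J1
bond 4 |Sf1
bond 5 |I1
bond 6 |J3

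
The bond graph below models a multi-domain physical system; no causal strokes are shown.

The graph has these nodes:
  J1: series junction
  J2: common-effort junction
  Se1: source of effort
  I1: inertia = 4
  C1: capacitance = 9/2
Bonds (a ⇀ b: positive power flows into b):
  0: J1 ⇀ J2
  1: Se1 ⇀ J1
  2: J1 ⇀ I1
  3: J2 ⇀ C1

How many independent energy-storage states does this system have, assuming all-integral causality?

2  (C1, I1 all integral)

bond 1 stroke→J1  (Se1 (Se) sets effort on bond)
bond 2 stroke→I1  (prefer integral on I1)
bond 0 stroke→J1  (1-jn J1 has f-setter on 2)
bond 3 stroke→J2  (closing 0-jn rule on J2)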